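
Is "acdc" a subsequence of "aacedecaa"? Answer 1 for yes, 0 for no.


Check if "acdc" is a subsequence of "aacedecaa"
Greedy scan:
  Position 0 ('a'): matches sub[0] = 'a'
  Position 1 ('a'): no match needed
  Position 2 ('c'): matches sub[1] = 'c'
  Position 3 ('e'): no match needed
  Position 4 ('d'): matches sub[2] = 'd'
  Position 5 ('e'): no match needed
  Position 6 ('c'): matches sub[3] = 'c'
  Position 7 ('a'): no match needed
  Position 8 ('a'): no match needed
All 4 characters matched => is a subsequence

1


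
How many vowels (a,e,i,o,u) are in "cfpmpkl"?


Input: cfpmpkl
Checking each character:
  'c' at position 0: consonant
  'f' at position 1: consonant
  'p' at position 2: consonant
  'm' at position 3: consonant
  'p' at position 4: consonant
  'k' at position 5: consonant
  'l' at position 6: consonant
Total vowels: 0

0


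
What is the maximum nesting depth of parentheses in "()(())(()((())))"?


Input: "()(())(()((())))"
Tracking depth:
  Position 0 '(': depth becomes 1
  Position 1 ')': depth becomes 0
  Position 2 '(': depth becomes 1
  Position 3 '(': depth becomes 2
  Position 4 ')': depth becomes 1
  Position 5 ')': depth becomes 0
  Position 6 '(': depth becomes 1
  Position 7 '(': depth becomes 2
  Position 8 ')': depth becomes 1
  Position 9 '(': depth becomes 2
  Position 10 '(': depth becomes 3
  Position 11 '(': depth becomes 4
  Position 12 ')': depth becomes 3
  Position 13 ')': depth becomes 2
  Position 14 ')': depth becomes 1
  Position 15 ')': depth becomes 0
Maximum depth reached: 4

4


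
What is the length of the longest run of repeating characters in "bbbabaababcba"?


Input: "bbbabaababcba"
Scanning for longest run:
  Position 1 ('b'): continues run of 'b', length=2
  Position 2 ('b'): continues run of 'b', length=3
  Position 3 ('a'): new char, reset run to 1
  Position 4 ('b'): new char, reset run to 1
  Position 5 ('a'): new char, reset run to 1
  Position 6 ('a'): continues run of 'a', length=2
  Position 7 ('b'): new char, reset run to 1
  Position 8 ('a'): new char, reset run to 1
  Position 9 ('b'): new char, reset run to 1
  Position 10 ('c'): new char, reset run to 1
  Position 11 ('b'): new char, reset run to 1
  Position 12 ('a'): new char, reset run to 1
Longest run: 'b' with length 3

3


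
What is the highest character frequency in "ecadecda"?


Input: ecadecda
Character counts:
  'a': 2
  'c': 2
  'd': 2
  'e': 2
Maximum frequency: 2

2


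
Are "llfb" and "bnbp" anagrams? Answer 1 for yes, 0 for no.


Strings: "llfb", "bnbp"
Sorted first:  bfll
Sorted second: bbnp
Differ at position 1: 'f' vs 'b' => not anagrams

0


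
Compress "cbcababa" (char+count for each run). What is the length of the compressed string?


Input: cbcababa
Runs:
  'c' x 1 => "c1"
  'b' x 1 => "b1"
  'c' x 1 => "c1"
  'a' x 1 => "a1"
  'b' x 1 => "b1"
  'a' x 1 => "a1"
  'b' x 1 => "b1"
  'a' x 1 => "a1"
Compressed: "c1b1c1a1b1a1b1a1"
Compressed length: 16

16


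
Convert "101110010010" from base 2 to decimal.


Input: "101110010010" in base 2
Positional expansion:
  Digit '1' (value 1) x 2^11 = 2048
  Digit '0' (value 0) x 2^10 = 0
  Digit '1' (value 1) x 2^9 = 512
  Digit '1' (value 1) x 2^8 = 256
  Digit '1' (value 1) x 2^7 = 128
  Digit '0' (value 0) x 2^6 = 0
  Digit '0' (value 0) x 2^5 = 0
  Digit '1' (value 1) x 2^4 = 16
  Digit '0' (value 0) x 2^3 = 0
  Digit '0' (value 0) x 2^2 = 0
  Digit '1' (value 1) x 2^1 = 2
  Digit '0' (value 0) x 2^0 = 0
Sum = 2962

2962


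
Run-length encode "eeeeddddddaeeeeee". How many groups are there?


Input: eeeeddddddaeeeeee
Scanning for consecutive runs:
  Group 1: 'e' x 4 (positions 0-3)
  Group 2: 'd' x 6 (positions 4-9)
  Group 3: 'a' x 1 (positions 10-10)
  Group 4: 'e' x 6 (positions 11-16)
Total groups: 4

4


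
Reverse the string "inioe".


Input: inioe
Reading characters right to left:
  Position 4: 'e'
  Position 3: 'o'
  Position 2: 'i'
  Position 1: 'n'
  Position 0: 'i'
Reversed: eoini

eoini


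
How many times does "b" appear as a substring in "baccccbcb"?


Searching for "b" in "baccccbcb"
Scanning each position:
  Position 0: "b" => MATCH
  Position 1: "a" => no
  Position 2: "c" => no
  Position 3: "c" => no
  Position 4: "c" => no
  Position 5: "c" => no
  Position 6: "b" => MATCH
  Position 7: "c" => no
  Position 8: "b" => MATCH
Total occurrences: 3

3


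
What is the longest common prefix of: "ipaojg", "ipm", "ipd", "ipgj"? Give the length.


Words: ipaojg, ipm, ipd, ipgj
  Position 0: all 'i' => match
  Position 1: all 'p' => match
  Position 2: ('a', 'm', 'd', 'g') => mismatch, stop
LCP = "ip" (length 2)

2


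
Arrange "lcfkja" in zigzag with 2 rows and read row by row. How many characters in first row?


Zigzag "lcfkja" into 2 rows:
Placing characters:
  'l' => row 0
  'c' => row 1
  'f' => row 0
  'k' => row 1
  'j' => row 0
  'a' => row 1
Rows:
  Row 0: "lfj"
  Row 1: "cka"
First row length: 3

3


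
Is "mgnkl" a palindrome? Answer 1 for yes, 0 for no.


Input: mgnkl
Reversed: lkngm
  Compare pos 0 ('m') with pos 4 ('l'): MISMATCH
  Compare pos 1 ('g') with pos 3 ('k'): MISMATCH
Result: not a palindrome

0


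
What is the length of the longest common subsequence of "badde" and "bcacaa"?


LCS of "badde" and "bcacaa"
DP table:
           b    c    a    c    a    a
      0    0    0    0    0    0    0
  b   0    1    1    1    1    1    1
  a   0    1    1    2    2    2    2
  d   0    1    1    2    2    2    2
  d   0    1    1    2    2    2    2
  e   0    1    1    2    2    2    2
LCS length = dp[5][6] = 2

2


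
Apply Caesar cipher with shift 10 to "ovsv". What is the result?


Caesar cipher: shift "ovsv" by 10
  'o' (pos 14) + 10 = pos 24 = 'y'
  'v' (pos 21) + 10 = pos 5 = 'f'
  's' (pos 18) + 10 = pos 2 = 'c'
  'v' (pos 21) + 10 = pos 5 = 'f'
Result: yfcf

yfcf


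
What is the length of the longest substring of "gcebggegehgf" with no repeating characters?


Input: "gcebggegehgf"
Sliding window (track last position of each char):
  Position 0 ('g'): window [0,0] length 1 -- new best
  Position 1 ('c'): window [0,1] length 2 -- new best
  Position 2 ('e'): window [0,2] length 3 -- new best
  Position 3 ('b'): window [0,3] length 4 -- new best
  Position 4 ('g'): repeat (last at 0), move window start to 1
  Position 4 ('g'): window [1,4] length 4
  Position 5 ('g'): repeat (last at 4), move window start to 5
  Position 5 ('g'): window [5,5] length 1
  Position 6 ('e'): window [5,6] length 2
  Position 7 ('g'): repeat (last at 5), move window start to 6
  Position 7 ('g'): window [6,7] length 2
  Position 8 ('e'): repeat (last at 6), move window start to 7
  Position 8 ('e'): window [7,8] length 2
  Position 9 ('h'): window [7,9] length 3
  Position 10 ('g'): repeat (last at 7), move window start to 8
  Position 10 ('g'): window [8,10] length 3
  Position 11 ('f'): window [8,11] length 4
Longest substring with no repeats: "gceb" with length 4

4


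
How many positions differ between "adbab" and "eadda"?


Comparing "adbab" and "eadda" position by position:
  Position 0: 'a' vs 'e' => DIFFER
  Position 1: 'd' vs 'a' => DIFFER
  Position 2: 'b' vs 'd' => DIFFER
  Position 3: 'a' vs 'd' => DIFFER
  Position 4: 'b' vs 'a' => DIFFER
Positions that differ: 5

5


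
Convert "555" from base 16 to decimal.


Input: "555" in base 16
Positional expansion:
  Digit '5' (value 5) x 16^2 = 1280
  Digit '5' (value 5) x 16^1 = 80
  Digit '5' (value 5) x 16^0 = 5
Sum = 1365

1365


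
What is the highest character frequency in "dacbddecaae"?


Input: dacbddecaae
Character counts:
  'a': 3
  'b': 1
  'c': 2
  'd': 3
  'e': 2
Maximum frequency: 3

3


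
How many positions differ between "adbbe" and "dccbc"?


Comparing "adbbe" and "dccbc" position by position:
  Position 0: 'a' vs 'd' => DIFFER
  Position 1: 'd' vs 'c' => DIFFER
  Position 2: 'b' vs 'c' => DIFFER
  Position 3: 'b' vs 'b' => same
  Position 4: 'e' vs 'c' => DIFFER
Positions that differ: 4

4


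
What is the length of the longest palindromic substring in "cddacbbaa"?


Input: "cddacbbaa"
Checking substrings for palindromes:
  [1:3] "dd" (len 2) => palindrome
  [5:7] "bb" (len 2) => palindrome
  [7:9] "aa" (len 2) => palindrome
Longest palindromic substring: "dd" with length 2

2


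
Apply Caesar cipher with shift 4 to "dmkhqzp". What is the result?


Caesar cipher: shift "dmkhqzp" by 4
  'd' (pos 3) + 4 = pos 7 = 'h'
  'm' (pos 12) + 4 = pos 16 = 'q'
  'k' (pos 10) + 4 = pos 14 = 'o'
  'h' (pos 7) + 4 = pos 11 = 'l'
  'q' (pos 16) + 4 = pos 20 = 'u'
  'z' (pos 25) + 4 = pos 3 = 'd'
  'p' (pos 15) + 4 = pos 19 = 't'
Result: hqoludt

hqoludt


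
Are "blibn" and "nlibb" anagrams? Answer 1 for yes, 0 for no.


Strings: "blibn", "nlibb"
Sorted first:  bbiln
Sorted second: bbiln
Sorted forms match => anagrams

1


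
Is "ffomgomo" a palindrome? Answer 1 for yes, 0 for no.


Input: ffomgomo
Reversed: omogmoff
  Compare pos 0 ('f') with pos 7 ('o'): MISMATCH
  Compare pos 1 ('f') with pos 6 ('m'): MISMATCH
  Compare pos 2 ('o') with pos 5 ('o'): match
  Compare pos 3 ('m') with pos 4 ('g'): MISMATCH
Result: not a palindrome

0


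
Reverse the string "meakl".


Input: meakl
Reading characters right to left:
  Position 4: 'l'
  Position 3: 'k'
  Position 2: 'a'
  Position 1: 'e'
  Position 0: 'm'
Reversed: lkaem

lkaem


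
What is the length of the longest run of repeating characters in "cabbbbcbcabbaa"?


Input: "cabbbbcbcabbaa"
Scanning for longest run:
  Position 1 ('a'): new char, reset run to 1
  Position 2 ('b'): new char, reset run to 1
  Position 3 ('b'): continues run of 'b', length=2
  Position 4 ('b'): continues run of 'b', length=3
  Position 5 ('b'): continues run of 'b', length=4
  Position 6 ('c'): new char, reset run to 1
  Position 7 ('b'): new char, reset run to 1
  Position 8 ('c'): new char, reset run to 1
  Position 9 ('a'): new char, reset run to 1
  Position 10 ('b'): new char, reset run to 1
  Position 11 ('b'): continues run of 'b', length=2
  Position 12 ('a'): new char, reset run to 1
  Position 13 ('a'): continues run of 'a', length=2
Longest run: 'b' with length 4

4


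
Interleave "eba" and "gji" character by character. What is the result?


Interleaving "eba" and "gji":
  Position 0: 'e' from first, 'g' from second => "eg"
  Position 1: 'b' from first, 'j' from second => "bj"
  Position 2: 'a' from first, 'i' from second => "ai"
Result: egbjai

egbjai


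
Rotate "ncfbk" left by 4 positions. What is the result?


Input: "ncfbk", rotate left by 4
First 4 characters: "ncfb"
Remaining characters: "k"
Concatenate remaining + first: "k" + "ncfb" = "kncfb"

kncfb


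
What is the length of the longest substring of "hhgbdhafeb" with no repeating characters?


Input: "hhgbdhafeb"
Sliding window (track last position of each char):
  Position 0 ('h'): window [0,0] length 1 -- new best
  Position 1 ('h'): repeat (last at 0), move window start to 1
  Position 1 ('h'): window [1,1] length 1
  Position 2 ('g'): window [1,2] length 2 -- new best
  Position 3 ('b'): window [1,3] length 3 -- new best
  Position 4 ('d'): window [1,4] length 4 -- new best
  Position 5 ('h'): repeat (last at 1), move window start to 2
  Position 5 ('h'): window [2,5] length 4
  Position 6 ('a'): window [2,6] length 5 -- new best
  Position 7 ('f'): window [2,7] length 6 -- new best
  Position 8 ('e'): window [2,8] length 7 -- new best
  Position 9 ('b'): repeat (last at 3), move window start to 4
  Position 9 ('b'): window [4,9] length 6
Longest substring with no repeats: "gbdhafe" with length 7

7


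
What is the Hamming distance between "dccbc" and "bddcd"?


Comparing "dccbc" and "bddcd" position by position:
  Position 0: 'd' vs 'b' => differ
  Position 1: 'c' vs 'd' => differ
  Position 2: 'c' vs 'd' => differ
  Position 3: 'b' vs 'c' => differ
  Position 4: 'c' vs 'd' => differ
Total differences (Hamming distance): 5

5


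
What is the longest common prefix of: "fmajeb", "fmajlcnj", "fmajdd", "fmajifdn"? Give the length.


Words: fmajeb, fmajlcnj, fmajdd, fmajifdn
  Position 0: all 'f' => match
  Position 1: all 'm' => match
  Position 2: all 'a' => match
  Position 3: all 'j' => match
  Position 4: ('e', 'l', 'd', 'i') => mismatch, stop
LCP = "fmaj" (length 4)

4


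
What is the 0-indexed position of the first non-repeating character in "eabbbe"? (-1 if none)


Input: eabbbe
Character frequencies:
  'a': 1
  'b': 3
  'e': 2
Scanning left to right for freq == 1:
  Position 0 ('e'): freq=2, skip
  Position 1 ('a'): unique! => answer = 1

1


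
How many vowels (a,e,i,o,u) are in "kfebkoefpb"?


Input: kfebkoefpb
Checking each character:
  'k' at position 0: consonant
  'f' at position 1: consonant
  'e' at position 2: vowel (running total: 1)
  'b' at position 3: consonant
  'k' at position 4: consonant
  'o' at position 5: vowel (running total: 2)
  'e' at position 6: vowel (running total: 3)
  'f' at position 7: consonant
  'p' at position 8: consonant
  'b' at position 9: consonant
Total vowels: 3

3


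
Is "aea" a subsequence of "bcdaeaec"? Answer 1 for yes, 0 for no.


Check if "aea" is a subsequence of "bcdaeaec"
Greedy scan:
  Position 0 ('b'): no match needed
  Position 1 ('c'): no match needed
  Position 2 ('d'): no match needed
  Position 3 ('a'): matches sub[0] = 'a'
  Position 4 ('e'): matches sub[1] = 'e'
  Position 5 ('a'): matches sub[2] = 'a'
  Position 6 ('e'): no match needed
  Position 7 ('c'): no match needed
All 3 characters matched => is a subsequence

1


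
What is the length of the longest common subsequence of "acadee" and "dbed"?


LCS of "acadee" and "dbed"
DP table:
           d    b    e    d
      0    0    0    0    0
  a   0    0    0    0    0
  c   0    0    0    0    0
  a   0    0    0    0    0
  d   0    1    1    1    1
  e   0    1    1    2    2
  e   0    1    1    2    2
LCS length = dp[6][4] = 2

2


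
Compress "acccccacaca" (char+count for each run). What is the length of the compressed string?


Input: acccccacaca
Runs:
  'a' x 1 => "a1"
  'c' x 5 => "c5"
  'a' x 1 => "a1"
  'c' x 1 => "c1"
  'a' x 1 => "a1"
  'c' x 1 => "c1"
  'a' x 1 => "a1"
Compressed: "a1c5a1c1a1c1a1"
Compressed length: 14

14


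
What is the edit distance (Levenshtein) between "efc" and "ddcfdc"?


Computing edit distance: "efc" -> "ddcfdc"
DP table:
           d    d    c    f    d    c
      0    1    2    3    4    5    6
  e   1    1    2    3    4    5    6
  f   2    2    2    3    3    4    5
  c   3    3    3    2    3    4    4
Edit distance = dp[3][6] = 4

4


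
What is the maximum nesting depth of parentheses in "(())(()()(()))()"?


Input: "(())(()()(()))()"
Tracking depth:
  Position 0 '(': depth becomes 1
  Position 1 '(': depth becomes 2
  Position 2 ')': depth becomes 1
  Position 3 ')': depth becomes 0
  Position 4 '(': depth becomes 1
  Position 5 '(': depth becomes 2
  Position 6 ')': depth becomes 1
  Position 7 '(': depth becomes 2
  Position 8 ')': depth becomes 1
  Position 9 '(': depth becomes 2
  Position 10 '(': depth becomes 3
  Position 11 ')': depth becomes 2
  Position 12 ')': depth becomes 1
  Position 13 ')': depth becomes 0
  Position 14 '(': depth becomes 1
  Position 15 ')': depth becomes 0
Maximum depth reached: 3

3


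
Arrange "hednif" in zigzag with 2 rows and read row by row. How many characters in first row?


Zigzag "hednif" into 2 rows:
Placing characters:
  'h' => row 0
  'e' => row 1
  'd' => row 0
  'n' => row 1
  'i' => row 0
  'f' => row 1
Rows:
  Row 0: "hdi"
  Row 1: "enf"
First row length: 3

3


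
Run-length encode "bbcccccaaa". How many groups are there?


Input: bbcccccaaa
Scanning for consecutive runs:
  Group 1: 'b' x 2 (positions 0-1)
  Group 2: 'c' x 5 (positions 2-6)
  Group 3: 'a' x 3 (positions 7-9)
Total groups: 3

3


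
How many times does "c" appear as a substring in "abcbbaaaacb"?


Searching for "c" in "abcbbaaaacb"
Scanning each position:
  Position 0: "a" => no
  Position 1: "b" => no
  Position 2: "c" => MATCH
  Position 3: "b" => no
  Position 4: "b" => no
  Position 5: "a" => no
  Position 6: "a" => no
  Position 7: "a" => no
  Position 8: "a" => no
  Position 9: "c" => MATCH
  Position 10: "b" => no
Total occurrences: 2

2


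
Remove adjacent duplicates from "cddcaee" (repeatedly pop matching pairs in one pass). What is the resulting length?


Input: cddcaee
Stack-based adjacent duplicate removal:
  Read 'c': push. Stack: c
  Read 'd': push. Stack: cd
  Read 'd': matches stack top 'd' => pop. Stack: c
  Read 'c': matches stack top 'c' => pop. Stack: (empty)
  Read 'a': push. Stack: a
  Read 'e': push. Stack: ae
  Read 'e': matches stack top 'e' => pop. Stack: a
Final stack: "a" (length 1)

1


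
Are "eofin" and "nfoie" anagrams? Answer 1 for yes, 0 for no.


Strings: "eofin", "nfoie"
Sorted first:  efino
Sorted second: efino
Sorted forms match => anagrams

1


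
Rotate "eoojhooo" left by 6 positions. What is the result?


Input: "eoojhooo", rotate left by 6
First 6 characters: "eoojho"
Remaining characters: "oo"
Concatenate remaining + first: "oo" + "eoojho" = "ooeoojho"

ooeoojho


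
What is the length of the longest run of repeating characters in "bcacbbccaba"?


Input: "bcacbbccaba"
Scanning for longest run:
  Position 1 ('c'): new char, reset run to 1
  Position 2 ('a'): new char, reset run to 1
  Position 3 ('c'): new char, reset run to 1
  Position 4 ('b'): new char, reset run to 1
  Position 5 ('b'): continues run of 'b', length=2
  Position 6 ('c'): new char, reset run to 1
  Position 7 ('c'): continues run of 'c', length=2
  Position 8 ('a'): new char, reset run to 1
  Position 9 ('b'): new char, reset run to 1
  Position 10 ('a'): new char, reset run to 1
Longest run: 'b' with length 2

2


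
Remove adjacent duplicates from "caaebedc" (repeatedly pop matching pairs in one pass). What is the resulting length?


Input: caaebedc
Stack-based adjacent duplicate removal:
  Read 'c': push. Stack: c
  Read 'a': push. Stack: ca
  Read 'a': matches stack top 'a' => pop. Stack: c
  Read 'e': push. Stack: ce
  Read 'b': push. Stack: ceb
  Read 'e': push. Stack: cebe
  Read 'd': push. Stack: cebed
  Read 'c': push. Stack: cebedc
Final stack: "cebedc" (length 6)

6


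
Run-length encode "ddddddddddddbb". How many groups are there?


Input: ddddddddddddbb
Scanning for consecutive runs:
  Group 1: 'd' x 12 (positions 0-11)
  Group 2: 'b' x 2 (positions 12-13)
Total groups: 2

2


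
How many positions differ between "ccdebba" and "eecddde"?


Comparing "ccdebba" and "eecddde" position by position:
  Position 0: 'c' vs 'e' => DIFFER
  Position 1: 'c' vs 'e' => DIFFER
  Position 2: 'd' vs 'c' => DIFFER
  Position 3: 'e' vs 'd' => DIFFER
  Position 4: 'b' vs 'd' => DIFFER
  Position 5: 'b' vs 'd' => DIFFER
  Position 6: 'a' vs 'e' => DIFFER
Positions that differ: 7

7


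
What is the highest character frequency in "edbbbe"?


Input: edbbbe
Character counts:
  'b': 3
  'd': 1
  'e': 2
Maximum frequency: 3

3


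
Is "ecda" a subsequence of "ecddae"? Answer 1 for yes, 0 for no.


Check if "ecda" is a subsequence of "ecddae"
Greedy scan:
  Position 0 ('e'): matches sub[0] = 'e'
  Position 1 ('c'): matches sub[1] = 'c'
  Position 2 ('d'): matches sub[2] = 'd'
  Position 3 ('d'): no match needed
  Position 4 ('a'): matches sub[3] = 'a'
  Position 5 ('e'): no match needed
All 4 characters matched => is a subsequence

1


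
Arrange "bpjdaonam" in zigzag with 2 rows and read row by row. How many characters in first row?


Zigzag "bpjdaonam" into 2 rows:
Placing characters:
  'b' => row 0
  'p' => row 1
  'j' => row 0
  'd' => row 1
  'a' => row 0
  'o' => row 1
  'n' => row 0
  'a' => row 1
  'm' => row 0
Rows:
  Row 0: "bjanm"
  Row 1: "pdoa"
First row length: 5

5


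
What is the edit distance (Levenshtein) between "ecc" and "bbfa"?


Computing edit distance: "ecc" -> "bbfa"
DP table:
           b    b    f    a
      0    1    2    3    4
  e   1    1    2    3    4
  c   2    2    2    3    4
  c   3    3    3    3    4
Edit distance = dp[3][4] = 4

4


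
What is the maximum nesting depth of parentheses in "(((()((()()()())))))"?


Input: "(((()((()()()())))))"
Tracking depth:
  Position 0 '(': depth becomes 1
  Position 1 '(': depth becomes 2
  Position 2 '(': depth becomes 3
  Position 3 '(': depth becomes 4
  Position 4 ')': depth becomes 3
  Position 5 '(': depth becomes 4
  Position 6 '(': depth becomes 5
  Position 7 '(': depth becomes 6
  Position 8 ')': depth becomes 5
  Position 9 '(': depth becomes 6
  Position 10 ')': depth becomes 5
  Position 11 '(': depth becomes 6
  Position 12 ')': depth becomes 5
  Position 13 '(': depth becomes 6
  Position 14 ')': depth becomes 5
  Position 15 ')': depth becomes 4
  Position 16 ')': depth becomes 3
  Position 17 ')': depth becomes 2
  Position 18 ')': depth becomes 1
  Position 19 ')': depth becomes 0
Maximum depth reached: 6

6


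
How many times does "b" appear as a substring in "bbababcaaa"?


Searching for "b" in "bbababcaaa"
Scanning each position:
  Position 0: "b" => MATCH
  Position 1: "b" => MATCH
  Position 2: "a" => no
  Position 3: "b" => MATCH
  Position 4: "a" => no
  Position 5: "b" => MATCH
  Position 6: "c" => no
  Position 7: "a" => no
  Position 8: "a" => no
  Position 9: "a" => no
Total occurrences: 4

4


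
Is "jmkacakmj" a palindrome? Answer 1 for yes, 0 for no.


Input: jmkacakmj
Reversed: jmkacakmj
  Compare pos 0 ('j') with pos 8 ('j'): match
  Compare pos 1 ('m') with pos 7 ('m'): match
  Compare pos 2 ('k') with pos 6 ('k'): match
  Compare pos 3 ('a') with pos 5 ('a'): match
Result: palindrome

1


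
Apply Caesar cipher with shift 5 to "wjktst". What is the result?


Caesar cipher: shift "wjktst" by 5
  'w' (pos 22) + 5 = pos 1 = 'b'
  'j' (pos 9) + 5 = pos 14 = 'o'
  'k' (pos 10) + 5 = pos 15 = 'p'
  't' (pos 19) + 5 = pos 24 = 'y'
  's' (pos 18) + 5 = pos 23 = 'x'
  't' (pos 19) + 5 = pos 24 = 'y'
Result: bopyxy

bopyxy


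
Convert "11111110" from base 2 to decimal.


Input: "11111110" in base 2
Positional expansion:
  Digit '1' (value 1) x 2^7 = 128
  Digit '1' (value 1) x 2^6 = 64
  Digit '1' (value 1) x 2^5 = 32
  Digit '1' (value 1) x 2^4 = 16
  Digit '1' (value 1) x 2^3 = 8
  Digit '1' (value 1) x 2^2 = 4
  Digit '1' (value 1) x 2^1 = 2
  Digit '0' (value 0) x 2^0 = 0
Sum = 254

254


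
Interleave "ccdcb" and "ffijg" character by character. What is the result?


Interleaving "ccdcb" and "ffijg":
  Position 0: 'c' from first, 'f' from second => "cf"
  Position 1: 'c' from first, 'f' from second => "cf"
  Position 2: 'd' from first, 'i' from second => "di"
  Position 3: 'c' from first, 'j' from second => "cj"
  Position 4: 'b' from first, 'g' from second => "bg"
Result: cfcfdicjbg

cfcfdicjbg


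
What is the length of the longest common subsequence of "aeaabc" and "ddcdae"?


LCS of "aeaabc" and "ddcdae"
DP table:
           d    d    c    d    a    e
      0    0    0    0    0    0    0
  a   0    0    0    0    0    1    1
  e   0    0    0    0    0    1    2
  a   0    0    0    0    0    1    2
  a   0    0    0    0    0    1    2
  b   0    0    0    0    0    1    2
  c   0    0    0    1    1    1    2
LCS length = dp[6][6] = 2

2


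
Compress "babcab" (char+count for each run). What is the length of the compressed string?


Input: babcab
Runs:
  'b' x 1 => "b1"
  'a' x 1 => "a1"
  'b' x 1 => "b1"
  'c' x 1 => "c1"
  'a' x 1 => "a1"
  'b' x 1 => "b1"
Compressed: "b1a1b1c1a1b1"
Compressed length: 12

12


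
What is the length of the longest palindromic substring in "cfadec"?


Input: "cfadec"
Checking substrings for palindromes:
  No multi-char palindromic substrings found
Longest palindromic substring: "c" with length 1

1


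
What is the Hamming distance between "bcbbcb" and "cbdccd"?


Comparing "bcbbcb" and "cbdccd" position by position:
  Position 0: 'b' vs 'c' => differ
  Position 1: 'c' vs 'b' => differ
  Position 2: 'b' vs 'd' => differ
  Position 3: 'b' vs 'c' => differ
  Position 4: 'c' vs 'c' => same
  Position 5: 'b' vs 'd' => differ
Total differences (Hamming distance): 5

5


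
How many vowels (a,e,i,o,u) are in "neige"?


Input: neige
Checking each character:
  'n' at position 0: consonant
  'e' at position 1: vowel (running total: 1)
  'i' at position 2: vowel (running total: 2)
  'g' at position 3: consonant
  'e' at position 4: vowel (running total: 3)
Total vowels: 3

3


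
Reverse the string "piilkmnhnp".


Input: piilkmnhnp
Reading characters right to left:
  Position 9: 'p'
  Position 8: 'n'
  Position 7: 'h'
  Position 6: 'n'
  Position 5: 'm'
  Position 4: 'k'
  Position 3: 'l'
  Position 2: 'i'
  Position 1: 'i'
  Position 0: 'p'
Reversed: pnhnmkliip

pnhnmkliip


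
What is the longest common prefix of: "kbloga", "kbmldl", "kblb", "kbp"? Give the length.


Words: kbloga, kbmldl, kblb, kbp
  Position 0: all 'k' => match
  Position 1: all 'b' => match
  Position 2: ('l', 'm', 'l', 'p') => mismatch, stop
LCP = "kb" (length 2)

2


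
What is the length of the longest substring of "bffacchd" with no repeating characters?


Input: "bffacchd"
Sliding window (track last position of each char):
  Position 0 ('b'): window [0,0] length 1 -- new best
  Position 1 ('f'): window [0,1] length 2 -- new best
  Position 2 ('f'): repeat (last at 1), move window start to 2
  Position 2 ('f'): window [2,2] length 1
  Position 3 ('a'): window [2,3] length 2
  Position 4 ('c'): window [2,4] length 3 -- new best
  Position 5 ('c'): repeat (last at 4), move window start to 5
  Position 5 ('c'): window [5,5] length 1
  Position 6 ('h'): window [5,6] length 2
  Position 7 ('d'): window [5,7] length 3
Longest substring with no repeats: "fac" with length 3

3


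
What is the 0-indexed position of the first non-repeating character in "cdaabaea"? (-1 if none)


Input: cdaabaea
Character frequencies:
  'a': 4
  'b': 1
  'c': 1
  'd': 1
  'e': 1
Scanning left to right for freq == 1:
  Position 0 ('c'): unique! => answer = 0

0


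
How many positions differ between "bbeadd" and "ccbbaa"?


Comparing "bbeadd" and "ccbbaa" position by position:
  Position 0: 'b' vs 'c' => DIFFER
  Position 1: 'b' vs 'c' => DIFFER
  Position 2: 'e' vs 'b' => DIFFER
  Position 3: 'a' vs 'b' => DIFFER
  Position 4: 'd' vs 'a' => DIFFER
  Position 5: 'd' vs 'a' => DIFFER
Positions that differ: 6

6


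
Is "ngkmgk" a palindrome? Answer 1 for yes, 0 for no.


Input: ngkmgk
Reversed: kgmkgn
  Compare pos 0 ('n') with pos 5 ('k'): MISMATCH
  Compare pos 1 ('g') with pos 4 ('g'): match
  Compare pos 2 ('k') with pos 3 ('m'): MISMATCH
Result: not a palindrome

0


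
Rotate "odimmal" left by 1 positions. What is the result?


Input: "odimmal", rotate left by 1
First 1 characters: "o"
Remaining characters: "dimmal"
Concatenate remaining + first: "dimmal" + "o" = "dimmalo"

dimmalo


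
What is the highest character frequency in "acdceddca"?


Input: acdceddca
Character counts:
  'a': 2
  'c': 3
  'd': 3
  'e': 1
Maximum frequency: 3

3


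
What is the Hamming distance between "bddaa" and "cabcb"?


Comparing "bddaa" and "cabcb" position by position:
  Position 0: 'b' vs 'c' => differ
  Position 1: 'd' vs 'a' => differ
  Position 2: 'd' vs 'b' => differ
  Position 3: 'a' vs 'c' => differ
  Position 4: 'a' vs 'b' => differ
Total differences (Hamming distance): 5

5


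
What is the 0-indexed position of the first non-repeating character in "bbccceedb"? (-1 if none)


Input: bbccceedb
Character frequencies:
  'b': 3
  'c': 3
  'd': 1
  'e': 2
Scanning left to right for freq == 1:
  Position 0 ('b'): freq=3, skip
  Position 1 ('b'): freq=3, skip
  Position 2 ('c'): freq=3, skip
  Position 3 ('c'): freq=3, skip
  Position 4 ('c'): freq=3, skip
  Position 5 ('e'): freq=2, skip
  Position 6 ('e'): freq=2, skip
  Position 7 ('d'): unique! => answer = 7

7


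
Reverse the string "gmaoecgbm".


Input: gmaoecgbm
Reading characters right to left:
  Position 8: 'm'
  Position 7: 'b'
  Position 6: 'g'
  Position 5: 'c'
  Position 4: 'e'
  Position 3: 'o'
  Position 2: 'a'
  Position 1: 'm'
  Position 0: 'g'
Reversed: mbgceoamg

mbgceoamg


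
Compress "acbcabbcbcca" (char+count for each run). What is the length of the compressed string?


Input: acbcabbcbcca
Runs:
  'a' x 1 => "a1"
  'c' x 1 => "c1"
  'b' x 1 => "b1"
  'c' x 1 => "c1"
  'a' x 1 => "a1"
  'b' x 2 => "b2"
  'c' x 1 => "c1"
  'b' x 1 => "b1"
  'c' x 2 => "c2"
  'a' x 1 => "a1"
Compressed: "a1c1b1c1a1b2c1b1c2a1"
Compressed length: 20

20


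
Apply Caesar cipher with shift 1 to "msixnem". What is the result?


Caesar cipher: shift "msixnem" by 1
  'm' (pos 12) + 1 = pos 13 = 'n'
  's' (pos 18) + 1 = pos 19 = 't'
  'i' (pos 8) + 1 = pos 9 = 'j'
  'x' (pos 23) + 1 = pos 24 = 'y'
  'n' (pos 13) + 1 = pos 14 = 'o'
  'e' (pos 4) + 1 = pos 5 = 'f'
  'm' (pos 12) + 1 = pos 13 = 'n'
Result: ntjyofn

ntjyofn


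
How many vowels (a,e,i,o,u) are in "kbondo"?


Input: kbondo
Checking each character:
  'k' at position 0: consonant
  'b' at position 1: consonant
  'o' at position 2: vowel (running total: 1)
  'n' at position 3: consonant
  'd' at position 4: consonant
  'o' at position 5: vowel (running total: 2)
Total vowels: 2

2


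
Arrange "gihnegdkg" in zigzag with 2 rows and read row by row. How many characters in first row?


Zigzag "gihnegdkg" into 2 rows:
Placing characters:
  'g' => row 0
  'i' => row 1
  'h' => row 0
  'n' => row 1
  'e' => row 0
  'g' => row 1
  'd' => row 0
  'k' => row 1
  'g' => row 0
Rows:
  Row 0: "ghedg"
  Row 1: "ingk"
First row length: 5

5


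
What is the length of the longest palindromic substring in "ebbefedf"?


Input: "ebbefedf"
Checking substrings for palindromes:
  [0:4] "ebbe" (len 4) => palindrome
  [3:6] "efe" (len 3) => palindrome
  [1:3] "bb" (len 2) => palindrome
Longest palindromic substring: "ebbe" with length 4

4


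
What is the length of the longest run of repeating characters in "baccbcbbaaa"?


Input: "baccbcbbaaa"
Scanning for longest run:
  Position 1 ('a'): new char, reset run to 1
  Position 2 ('c'): new char, reset run to 1
  Position 3 ('c'): continues run of 'c', length=2
  Position 4 ('b'): new char, reset run to 1
  Position 5 ('c'): new char, reset run to 1
  Position 6 ('b'): new char, reset run to 1
  Position 7 ('b'): continues run of 'b', length=2
  Position 8 ('a'): new char, reset run to 1
  Position 9 ('a'): continues run of 'a', length=2
  Position 10 ('a'): continues run of 'a', length=3
Longest run: 'a' with length 3

3


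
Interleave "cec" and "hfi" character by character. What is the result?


Interleaving "cec" and "hfi":
  Position 0: 'c' from first, 'h' from second => "ch"
  Position 1: 'e' from first, 'f' from second => "ef"
  Position 2: 'c' from first, 'i' from second => "ci"
Result: chefci

chefci


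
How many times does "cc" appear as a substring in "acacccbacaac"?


Searching for "cc" in "acacccbacaac"
Scanning each position:
  Position 0: "ac" => no
  Position 1: "ca" => no
  Position 2: "ac" => no
  Position 3: "cc" => MATCH
  Position 4: "cc" => MATCH
  Position 5: "cb" => no
  Position 6: "ba" => no
  Position 7: "ac" => no
  Position 8: "ca" => no
  Position 9: "aa" => no
  Position 10: "ac" => no
Total occurrences: 2

2


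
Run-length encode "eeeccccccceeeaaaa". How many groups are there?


Input: eeeccccccceeeaaaa
Scanning for consecutive runs:
  Group 1: 'e' x 3 (positions 0-2)
  Group 2: 'c' x 7 (positions 3-9)
  Group 3: 'e' x 3 (positions 10-12)
  Group 4: 'a' x 4 (positions 13-16)
Total groups: 4

4


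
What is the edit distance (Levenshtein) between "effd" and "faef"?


Computing edit distance: "effd" -> "faef"
DP table:
           f    a    e    f
      0    1    2    3    4
  e   1    1    2    2    3
  f   2    1    2    3    2
  f   3    2    2    3    3
  d   4    3    3    3    4
Edit distance = dp[4][4] = 4

4


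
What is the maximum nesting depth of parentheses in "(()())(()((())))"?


Input: "(()())(()((())))"
Tracking depth:
  Position 0 '(': depth becomes 1
  Position 1 '(': depth becomes 2
  Position 2 ')': depth becomes 1
  Position 3 '(': depth becomes 2
  Position 4 ')': depth becomes 1
  Position 5 ')': depth becomes 0
  Position 6 '(': depth becomes 1
  Position 7 '(': depth becomes 2
  Position 8 ')': depth becomes 1
  Position 9 '(': depth becomes 2
  Position 10 '(': depth becomes 3
  Position 11 '(': depth becomes 4
  Position 12 ')': depth becomes 3
  Position 13 ')': depth becomes 2
  Position 14 ')': depth becomes 1
  Position 15 ')': depth becomes 0
Maximum depth reached: 4

4


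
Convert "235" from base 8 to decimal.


Input: "235" in base 8
Positional expansion:
  Digit '2' (value 2) x 8^2 = 128
  Digit '3' (value 3) x 8^1 = 24
  Digit '5' (value 5) x 8^0 = 5
Sum = 157

157


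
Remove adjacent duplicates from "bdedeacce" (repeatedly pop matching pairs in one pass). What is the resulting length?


Input: bdedeacce
Stack-based adjacent duplicate removal:
  Read 'b': push. Stack: b
  Read 'd': push. Stack: bd
  Read 'e': push. Stack: bde
  Read 'd': push. Stack: bded
  Read 'e': push. Stack: bdede
  Read 'a': push. Stack: bdedea
  Read 'c': push. Stack: bdedeac
  Read 'c': matches stack top 'c' => pop. Stack: bdedea
  Read 'e': push. Stack: bdedeae
Final stack: "bdedeae" (length 7)

7


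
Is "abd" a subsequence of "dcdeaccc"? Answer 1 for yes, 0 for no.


Check if "abd" is a subsequence of "dcdeaccc"
Greedy scan:
  Position 0 ('d'): no match needed
  Position 1 ('c'): no match needed
  Position 2 ('d'): no match needed
  Position 3 ('e'): no match needed
  Position 4 ('a'): matches sub[0] = 'a'
  Position 5 ('c'): no match needed
  Position 6 ('c'): no match needed
  Position 7 ('c'): no match needed
Only matched 1/3 characters => not a subsequence

0


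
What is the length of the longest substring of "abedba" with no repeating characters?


Input: "abedba"
Sliding window (track last position of each char):
  Position 0 ('a'): window [0,0] length 1 -- new best
  Position 1 ('b'): window [0,1] length 2 -- new best
  Position 2 ('e'): window [0,2] length 3 -- new best
  Position 3 ('d'): window [0,3] length 4 -- new best
  Position 4 ('b'): repeat (last at 1), move window start to 2
  Position 4 ('b'): window [2,4] length 3
  Position 5 ('a'): window [2,5] length 4
Longest substring with no repeats: "abed" with length 4

4


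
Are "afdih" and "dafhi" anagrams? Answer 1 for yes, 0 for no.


Strings: "afdih", "dafhi"
Sorted first:  adfhi
Sorted second: adfhi
Sorted forms match => anagrams

1


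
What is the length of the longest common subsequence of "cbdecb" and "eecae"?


LCS of "cbdecb" and "eecae"
DP table:
           e    e    c    a    e
      0    0    0    0    0    0
  c   0    0    0    1    1    1
  b   0    0    0    1    1    1
  d   0    0    0    1    1    1
  e   0    1    1    1    1    2
  c   0    1    1    2    2    2
  b   0    1    1    2    2    2
LCS length = dp[6][5] = 2

2


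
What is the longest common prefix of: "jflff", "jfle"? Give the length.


Words: jflff, jfle
  Position 0: all 'j' => match
  Position 1: all 'f' => match
  Position 2: all 'l' => match
  Position 3: ('f', 'e') => mismatch, stop
LCP = "jfl" (length 3)

3


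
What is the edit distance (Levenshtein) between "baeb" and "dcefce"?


Computing edit distance: "baeb" -> "dcefce"
DP table:
           d    c    e    f    c    e
      0    1    2    3    4    5    6
  b   1    1    2    3    4    5    6
  a   2    2    2    3    4    5    6
  e   3    3    3    2    3    4    5
  b   4    4    4    3    3    4    5
Edit distance = dp[4][6] = 5

5


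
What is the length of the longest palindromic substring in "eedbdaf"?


Input: "eedbdaf"
Checking substrings for palindromes:
  [2:5] "dbd" (len 3) => palindrome
  [0:2] "ee" (len 2) => palindrome
Longest palindromic substring: "dbd" with length 3

3


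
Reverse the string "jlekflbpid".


Input: jlekflbpid
Reading characters right to left:
  Position 9: 'd'
  Position 8: 'i'
  Position 7: 'p'
  Position 6: 'b'
  Position 5: 'l'
  Position 4: 'f'
  Position 3: 'k'
  Position 2: 'e'
  Position 1: 'l'
  Position 0: 'j'
Reversed: dipblfkelj

dipblfkelj


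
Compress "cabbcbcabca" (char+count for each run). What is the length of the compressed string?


Input: cabbcbcabca
Runs:
  'c' x 1 => "c1"
  'a' x 1 => "a1"
  'b' x 2 => "b2"
  'c' x 1 => "c1"
  'b' x 1 => "b1"
  'c' x 1 => "c1"
  'a' x 1 => "a1"
  'b' x 1 => "b1"
  'c' x 1 => "c1"
  'a' x 1 => "a1"
Compressed: "c1a1b2c1b1c1a1b1c1a1"
Compressed length: 20

20


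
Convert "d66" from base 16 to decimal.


Input: "d66" in base 16
Positional expansion:
  Digit 'd' (value 13) x 16^2 = 3328
  Digit '6' (value 6) x 16^1 = 96
  Digit '6' (value 6) x 16^0 = 6
Sum = 3430

3430


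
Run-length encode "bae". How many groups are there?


Input: bae
Scanning for consecutive runs:
  Group 1: 'b' x 1 (positions 0-0)
  Group 2: 'a' x 1 (positions 1-1)
  Group 3: 'e' x 1 (positions 2-2)
Total groups: 3

3


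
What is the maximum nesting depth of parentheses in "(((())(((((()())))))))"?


Input: "(((())(((((()())))))))"
Tracking depth:
  Position 0 '(': depth becomes 1
  Position 1 '(': depth becomes 2
  Position 2 '(': depth becomes 3
  Position 3 '(': depth becomes 4
  Position 4 ')': depth becomes 3
  Position 5 ')': depth becomes 2
  Position 6 '(': depth becomes 3
  Position 7 '(': depth becomes 4
  Position 8 '(': depth becomes 5
  Position 9 '(': depth becomes 6
  Position 10 '(': depth becomes 7
  Position 11 '(': depth becomes 8
  Position 12 ')': depth becomes 7
  Position 13 '(': depth becomes 8
  Position 14 ')': depth becomes 7
  Position 15 ')': depth becomes 6
  Position 16 ')': depth becomes 5
  Position 17 ')': depth becomes 4
  Position 18 ')': depth becomes 3
  Position 19 ')': depth becomes 2
  Position 20 ')': depth becomes 1
  Position 21 ')': depth becomes 0
Maximum depth reached: 8

8


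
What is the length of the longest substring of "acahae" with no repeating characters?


Input: "acahae"
Sliding window (track last position of each char):
  Position 0 ('a'): window [0,0] length 1 -- new best
  Position 1 ('c'): window [0,1] length 2 -- new best
  Position 2 ('a'): repeat (last at 0), move window start to 1
  Position 2 ('a'): window [1,2] length 2
  Position 3 ('h'): window [1,3] length 3 -- new best
  Position 4 ('a'): repeat (last at 2), move window start to 3
  Position 4 ('a'): window [3,4] length 2
  Position 5 ('e'): window [3,5] length 3
Longest substring with no repeats: "cah" with length 3

3


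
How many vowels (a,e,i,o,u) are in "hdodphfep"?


Input: hdodphfep
Checking each character:
  'h' at position 0: consonant
  'd' at position 1: consonant
  'o' at position 2: vowel (running total: 1)
  'd' at position 3: consonant
  'p' at position 4: consonant
  'h' at position 5: consonant
  'f' at position 6: consonant
  'e' at position 7: vowel (running total: 2)
  'p' at position 8: consonant
Total vowels: 2

2


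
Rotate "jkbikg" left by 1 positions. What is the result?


Input: "jkbikg", rotate left by 1
First 1 characters: "j"
Remaining characters: "kbikg"
Concatenate remaining + first: "kbikg" + "j" = "kbikgj"

kbikgj


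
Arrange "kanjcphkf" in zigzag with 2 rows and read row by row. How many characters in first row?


Zigzag "kanjcphkf" into 2 rows:
Placing characters:
  'k' => row 0
  'a' => row 1
  'n' => row 0
  'j' => row 1
  'c' => row 0
  'p' => row 1
  'h' => row 0
  'k' => row 1
  'f' => row 0
Rows:
  Row 0: "knchf"
  Row 1: "ajpk"
First row length: 5

5


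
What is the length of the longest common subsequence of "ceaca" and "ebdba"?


LCS of "ceaca" and "ebdba"
DP table:
           e    b    d    b    a
      0    0    0    0    0    0
  c   0    0    0    0    0    0
  e   0    1    1    1    1    1
  a   0    1    1    1    1    2
  c   0    1    1    1    1    2
  a   0    1    1    1    1    2
LCS length = dp[5][5] = 2

2
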